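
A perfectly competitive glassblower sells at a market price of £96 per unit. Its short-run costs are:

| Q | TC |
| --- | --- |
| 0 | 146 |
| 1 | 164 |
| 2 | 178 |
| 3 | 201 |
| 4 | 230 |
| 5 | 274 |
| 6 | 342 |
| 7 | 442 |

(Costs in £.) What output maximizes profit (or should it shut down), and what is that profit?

Compute π = P·Q − TC at each output: Q=0: -146; Q=1: -68; Q=2: 14; Q=3: 87; Q=4: 154; Q=5: 206; Q=6: 234; Q=7: 230.
Profit is maximized at Q = 6. AVC there is 196/6 = £32.67 ≤ P, so producing beats shutting down (which would give -£146).

Q = 6; profit = £234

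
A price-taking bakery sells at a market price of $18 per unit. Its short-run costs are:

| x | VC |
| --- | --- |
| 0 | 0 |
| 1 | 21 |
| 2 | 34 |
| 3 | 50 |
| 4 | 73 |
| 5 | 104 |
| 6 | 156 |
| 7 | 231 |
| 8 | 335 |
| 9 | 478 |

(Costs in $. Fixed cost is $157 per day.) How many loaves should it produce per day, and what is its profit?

x = 3; profit = -$153

Compute π = P·x − TC at each output: x=0: -157; x=1: -160; x=2: -155; x=3: -153; x=4: -158; x=5: -171; x=6: -205; x=7: -262; x=8: -348; x=9: -473.
Profit is maximized at x = 3. AVC there is 50/3 = $16.67 ≤ P, so producing beats shutting down (which would give -$157).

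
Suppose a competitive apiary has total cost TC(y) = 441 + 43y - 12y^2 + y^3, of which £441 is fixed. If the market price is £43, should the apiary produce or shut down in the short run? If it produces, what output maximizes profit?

Strip out fixed cost: VC = 43y - 12y^2 + y^3. Then AVC = 43 - 12y + y^2 and MC = 43 - 24y + 3y^2.
AVC is minimized where dAVC/dy = -12 + 2y = 0, at y = 6; min AVC = 43 - 12·6 + 6^2 = £7.
P = £43 exceeds min AVC = £7, so the firm stays open.
Solving P = MC: -24y + 3y^2 = 0 ⇒ y = 0 or 8. On the upward-sloping branch, y* = 8.
Check: AVC at y = 8 is £11 ≤ P, so revenue covers variable cost.
Profit = P·y − TC = 43·8 − 529 = -£185, a loss, but smaller than the £441 fixed cost the firm would lose by shutting down.

Produce at y = 8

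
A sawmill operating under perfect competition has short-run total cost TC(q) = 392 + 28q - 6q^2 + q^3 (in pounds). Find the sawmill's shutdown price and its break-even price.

Shutdown price = £19; break-even price = £91

AVC = 28 - 6q + q^2; minimized at q = 3, giving min AVC = £19. That is the shutdown price.
ATC = 392/q + 28 - 6q + q^2. Setting dATC/dq = −392/q^2 − 6 + 2q = 0 gives q = 7 (since 2·7^3 − 6·7^2 = 392).
min ATC = 392/7 + 28 − 6·7 + 7^2 = £91. That is the break-even price.
For £19 ≤ P < £91 the firm produces at a loss; below £19 it shuts down.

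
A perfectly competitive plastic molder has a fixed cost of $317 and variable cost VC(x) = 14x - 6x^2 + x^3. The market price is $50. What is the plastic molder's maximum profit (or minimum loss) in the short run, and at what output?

Profit = -$101 at x = 6

AVC = 14 - 6x + x^2; min AVC = $5 at x = 3. Since P = $50 ≥ min AVC, the firm produces.
With MC = 14 - 12x + 3x^2, P = MC on the upward-sloping part at x* = 6.
TR = 50·6 = 300. TC = 317 + 84 = 401. Profit = 300 − 401 = -$101.
Shutting down would mean losing the fixed cost of $317, so operating at a loss of $101 is better by $216.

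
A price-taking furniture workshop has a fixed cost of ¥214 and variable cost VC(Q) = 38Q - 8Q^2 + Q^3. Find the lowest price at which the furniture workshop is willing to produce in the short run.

¥22 per unit

Short-run supply begins at min AVC. From VC = 38Q - 8Q^2 + Q^3, AVC = 38 - 8Q + Q^2.
dAVC/dQ = -8 + 2Q = 0 gives Q = 4. min AVC = 38 - 8·4 + 4^2 = 22.
So the shutdown price is ¥22.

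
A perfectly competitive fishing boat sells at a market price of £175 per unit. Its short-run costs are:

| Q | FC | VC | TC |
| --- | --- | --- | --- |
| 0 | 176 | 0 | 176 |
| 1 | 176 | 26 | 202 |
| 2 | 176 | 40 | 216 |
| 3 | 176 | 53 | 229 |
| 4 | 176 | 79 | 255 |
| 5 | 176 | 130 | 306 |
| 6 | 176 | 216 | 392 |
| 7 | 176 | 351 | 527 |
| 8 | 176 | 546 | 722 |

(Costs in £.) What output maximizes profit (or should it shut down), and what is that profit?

Profit at each row (π = 175Q − TC): Q=0: -176; Q=1: -27; Q=2: 134; Q=3: 296; Q=4: 445; Q=5: 569; Q=6: 658; Q=7: 698; Q=8: 678.
Profit is maximized at Q = 7. AVC there is 351/7 = £50.14 ≤ P, so producing beats shutting down (which would give -£176).

Q = 7; profit = £698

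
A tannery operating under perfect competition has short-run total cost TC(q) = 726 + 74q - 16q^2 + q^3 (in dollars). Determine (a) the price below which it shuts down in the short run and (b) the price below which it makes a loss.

Shutdown price = $10; break-even price = $85

AVC = 74 - 16q + q^2; minimized at q = 8, giving min AVC = $10. That is the shutdown price.
ATC = 726/q + 74 - 16q + q^2. Setting dATC/dq = −726/q^2 − 16 + 2q = 0 gives q = 11 (since 2·11^3 − 16·11^2 = 726).
min ATC = 726/11 + 74 − 16·11 + 11^2 = $85. That is the break-even price.
Between these two prices the firm operates at a loss; above $85 it earns a profit.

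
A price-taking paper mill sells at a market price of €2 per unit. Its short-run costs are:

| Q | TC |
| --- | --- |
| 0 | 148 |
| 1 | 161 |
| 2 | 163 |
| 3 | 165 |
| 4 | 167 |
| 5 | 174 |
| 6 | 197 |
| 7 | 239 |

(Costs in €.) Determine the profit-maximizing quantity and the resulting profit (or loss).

Q = 0 (shut down); profit = -€148

Profit at each row (π = 2Q − TC): Q=0: -148; Q=1: -159; Q=2: -159; Q=3: -159; Q=4: -159; Q=5: -164; Q=6: -185; Q=7: -225.
Profit is highest at Q = 0. Equivalently, the lowest AVC in the table is 19/4 ≈ €4.75 at Q = 4, and P = €2 falls below it — price never covers variable cost, so the firm shuts down and loses only its fixed cost.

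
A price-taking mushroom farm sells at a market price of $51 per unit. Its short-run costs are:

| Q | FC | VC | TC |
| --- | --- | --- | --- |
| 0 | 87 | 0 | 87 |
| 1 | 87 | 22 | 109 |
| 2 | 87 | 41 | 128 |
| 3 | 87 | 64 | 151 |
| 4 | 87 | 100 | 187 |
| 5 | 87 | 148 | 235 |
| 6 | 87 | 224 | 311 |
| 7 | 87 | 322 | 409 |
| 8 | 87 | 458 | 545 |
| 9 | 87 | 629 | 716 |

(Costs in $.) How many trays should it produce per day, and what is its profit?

Q = 5; profit = $20

Compute π = P·Q − TC at each output: Q=0: -87; Q=1: -58; Q=2: -26; Q=3: 2; Q=4: 17; Q=5: 20; Q=6: -5; Q=7: -52; Q=8: -137; Q=9: -257.
Profit is maximized at Q = 5. AVC there is 148/5 = $29.60 ≤ P, so producing beats shutting down (which would give -$87).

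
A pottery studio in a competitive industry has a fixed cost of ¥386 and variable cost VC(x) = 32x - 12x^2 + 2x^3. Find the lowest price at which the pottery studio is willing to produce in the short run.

The firm shuts down when price falls below the minimum of average variable cost. AVC = VC/x = 32 - 12x + 2x^2.
At the minimum of AVC, MC = AVC. MC = 32 - 24x + 6x^2; setting MC = AVC gives 4x^2 - 12x = 0, so x = 3. min AVC = 14.
The firm shuts down for any P below ¥14.

¥14 per unit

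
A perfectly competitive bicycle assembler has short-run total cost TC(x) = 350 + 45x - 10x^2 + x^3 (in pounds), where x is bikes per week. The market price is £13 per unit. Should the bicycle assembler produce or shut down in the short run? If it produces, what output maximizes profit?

Variable cost is VC = 45x - 10x^2 + x^3, so AVC = VC/x = 45 - 10x + x^2 and MC = dTC/dx = 45 - 20x + 3x^2.
AVC is minimized where dAVC/dx = -10 + 2x = 0, at x = 5; min AVC = 45 - 10·5 + 5^2 = £20.
Since P = £13 < min AVC = £20, price fails to cover variable cost at any output.
Shutting down limits the loss to fixed cost, £350.

Shut down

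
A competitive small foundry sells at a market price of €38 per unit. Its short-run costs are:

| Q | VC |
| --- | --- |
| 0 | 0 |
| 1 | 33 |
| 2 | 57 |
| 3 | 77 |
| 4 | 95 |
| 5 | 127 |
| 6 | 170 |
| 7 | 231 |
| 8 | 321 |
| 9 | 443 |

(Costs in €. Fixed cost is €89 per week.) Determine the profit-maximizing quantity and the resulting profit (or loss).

Tabulate TR − TC: Q=0: -89; Q=1: -84; Q=2: -70; Q=3: -52; Q=4: -32; Q=5: -26; Q=6: -31; Q=7: -54; Q=8: -106; Q=9: -190.
Profit is maximized at Q = 5. AVC there is 127/5 = €25.40 ≤ P, so producing beats shutting down (which would give -€89).

Q = 5; profit = -€26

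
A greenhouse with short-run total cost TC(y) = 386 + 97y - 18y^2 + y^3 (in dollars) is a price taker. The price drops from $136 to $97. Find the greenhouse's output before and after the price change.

Output falls from 13 to 12

MC = 97 - 36y + 3y^2; the shutdown threshold is min AVC = $16 (at y = 9).
At P = $136 ≥ min AVC, set P = MC on the rising branch: y = 13.
At P = $97 ≥ min AVC, set P = MC: y = 12. The firm stays open but cuts output.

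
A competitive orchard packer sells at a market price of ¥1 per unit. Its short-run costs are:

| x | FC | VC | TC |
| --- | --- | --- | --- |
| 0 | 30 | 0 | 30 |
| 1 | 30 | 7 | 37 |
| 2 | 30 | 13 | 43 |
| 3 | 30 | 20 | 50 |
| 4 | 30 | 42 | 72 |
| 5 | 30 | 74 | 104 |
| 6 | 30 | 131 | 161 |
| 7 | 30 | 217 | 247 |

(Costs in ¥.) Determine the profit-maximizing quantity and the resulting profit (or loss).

Tabulate TR − TC: x=0: -30; x=1: -36; x=2: -41; x=3: -47; x=4: -68; x=5: -99; x=6: -155; x=7: -240.
Profit is highest at x = 0. Equivalently, the lowest AVC in the table is 13/2 ≈ ¥6.50 at x = 2, and P = ¥1 falls below it — price never covers variable cost, so the firm shuts down and loses only its fixed cost.

x = 0 (shut down); profit = -¥30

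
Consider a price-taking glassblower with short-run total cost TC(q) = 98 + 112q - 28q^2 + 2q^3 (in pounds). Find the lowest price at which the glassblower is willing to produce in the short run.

The shutdown price is the minimum of AVC. VC = 112q - 28q^2 + 2q^3, so AVC = 112 - 28q + 2q^2.
At the minimum of AVC, MC = AVC. MC = 112 - 56q + 6q^2; setting MC = AVC gives 4q^2 - 28q = 0, so q = 7. min AVC = 14.
The firm shuts down for any P below £14.

£14 per unit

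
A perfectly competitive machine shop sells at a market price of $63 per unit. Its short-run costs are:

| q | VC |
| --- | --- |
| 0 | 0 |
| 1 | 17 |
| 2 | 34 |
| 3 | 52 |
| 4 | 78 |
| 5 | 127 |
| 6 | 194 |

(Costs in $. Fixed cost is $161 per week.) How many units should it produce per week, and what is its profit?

q = 5; profit = $27

Compute π = P·q − TC at each output: q=0: -161; q=1: -115; q=2: -69; q=3: -24; q=4: 13; q=5: 27; q=6: 23.
Profit is maximized at q = 5. AVC there is 127/5 = $25.40 ≤ P, so producing beats shutting down (which would give -$161).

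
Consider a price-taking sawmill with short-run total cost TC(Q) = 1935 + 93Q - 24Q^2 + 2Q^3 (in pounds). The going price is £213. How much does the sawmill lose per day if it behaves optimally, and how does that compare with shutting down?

Profit = -£335 at Q = 10

AVC = 93 - 24Q + 2Q^2; min AVC = £21 at Q = 6. Since P = £213 ≥ min AVC, the firm produces.
MC = 93 - 48Q + 6Q^2. Setting P = MC and taking the root on the rising branch gives Q* = 10.
TR = 213·10 = 2130. TC = 1935 + 530 = 2465. Profit = 2130 − 2465 = -£335.
Shutting down would mean losing the fixed cost of £1935, so operating at a loss of £335 is better by £1600.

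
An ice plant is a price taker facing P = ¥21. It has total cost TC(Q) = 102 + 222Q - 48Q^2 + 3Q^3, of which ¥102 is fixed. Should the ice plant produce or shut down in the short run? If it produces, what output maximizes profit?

From TC, MC = TC'(Q) = 222 - 96Q + 9Q^2 and AVC = VC/Q = 222 - 48Q + 3Q^2.
AVC hits its minimum where MC = AVC, at Q = 8, giving min AVC = 222 - 48·8 + 3·8^2 = ¥30.
Since P = ¥21 < min AVC = ¥30, price fails to cover variable cost at any output.
Best response: produce nothing and absorb the ¥102 fixed cost.

Shut down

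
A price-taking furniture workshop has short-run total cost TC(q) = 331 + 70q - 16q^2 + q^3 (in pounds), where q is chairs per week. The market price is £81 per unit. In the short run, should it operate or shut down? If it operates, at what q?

From TC, MC = TC'(q) = 70 - 32q + 3q^2 and AVC = VC/q = 70 - 16q + q^2.
AVC is minimized where dAVC/dq = -16 + 2q = 0, at q = 8; min AVC = 70 - 16·8 + 8^2 = £6.
P = £81 exceeds min AVC = £6, so the firm stays open.
Solving P = MC: -11 - 32q + 3q^2 = 0 ⇒ q = -1/3 or 11. On the upward-sloping branch, q* = 11.
Check: AVC at q = 11 is £15 ≤ P, so revenue covers variable cost.
Profit = P·q − TC = 81·11 − 496 = £395.

Produce at q = 11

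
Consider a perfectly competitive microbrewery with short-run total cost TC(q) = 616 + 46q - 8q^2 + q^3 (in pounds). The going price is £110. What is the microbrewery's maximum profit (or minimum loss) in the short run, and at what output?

AVC = 46 - 8q + q^2; min AVC = £30 at q = 4. Since P = £110 ≥ min AVC, the firm produces.
With MC = 46 - 16q + 3q^2, P = MC on the upward-sloping part at q* = 8.
TR = 110·8 = 880. TC = 616 + 368 = 984. Profit = 880 − 984 = -£104.
Shutting down would mean losing the fixed cost of £616, so operating at a loss of £104 is better by £512.

Profit = -£104 at q = 8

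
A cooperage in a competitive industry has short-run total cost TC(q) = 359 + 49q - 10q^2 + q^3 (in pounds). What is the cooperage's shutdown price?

Short-run supply begins at min AVC. From VC = 49q - 10q^2 + q^3, AVC = 49 - 10q + q^2.
At the minimum of AVC, MC = AVC. MC = 49 - 20q + 3q^2; setting MC = AVC gives 2q^2 - 10q = 0, so q = 5. min AVC = 24.
The firm shuts down for any P below £24.

£24 per unit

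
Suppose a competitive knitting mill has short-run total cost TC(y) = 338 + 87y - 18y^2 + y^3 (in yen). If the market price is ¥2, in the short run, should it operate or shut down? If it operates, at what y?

Shut down

Strip out fixed cost: VC = 87y - 18y^2 + y^3. Then AVC = 87 - 18y + y^2 and MC = 87 - 36y + 3y^2.
AVC hits its minimum where MC = AVC, at y = 9, giving min AVC = 87 - 18·9 + 9^2 = ¥6.
P = ¥2 lies below min AVC = ¥6; no output level covers variable cost.
The firm minimizes its loss by shutting down and losing only its fixed cost of ¥338.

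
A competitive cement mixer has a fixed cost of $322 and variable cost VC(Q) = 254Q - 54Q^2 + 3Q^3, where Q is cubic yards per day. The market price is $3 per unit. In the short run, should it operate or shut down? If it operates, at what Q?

Shut down

Variable cost is VC = 254Q - 54Q^2 + 3Q^3, so AVC = VC/Q = 254 - 54Q + 3Q^2 and MC = dTC/dQ = 254 - 108Q + 9Q^2.
AVC is minimized where dAVC/dQ = -54 + 6Q = 0, at Q = 9; min AVC = 254 - 54·9 + 3·9^2 = $11.
Since P = $3 < min AVC = $11, price fails to cover variable cost at any output.
Shutting down limits the loss to fixed cost, $322.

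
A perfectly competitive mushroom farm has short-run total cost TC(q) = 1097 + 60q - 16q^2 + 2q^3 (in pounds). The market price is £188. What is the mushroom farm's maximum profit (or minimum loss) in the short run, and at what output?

AVC = 60 - 16q + 2q^2 has its minimum £28 at q = 4; price £188 clears that bar, so the firm operates.
MC = 60 - 32q + 6q^2. Setting P = MC and taking the root on the rising branch gives q* = 8.
TR = 188·8 = 1504. TC = 1097 + 480 = 1577. Profit = 1504 − 1577 = -£73.
Shutting down would mean losing the fixed cost of £1097, so operating at a loss of £73 is better by £1024.

Profit = -£73 at q = 8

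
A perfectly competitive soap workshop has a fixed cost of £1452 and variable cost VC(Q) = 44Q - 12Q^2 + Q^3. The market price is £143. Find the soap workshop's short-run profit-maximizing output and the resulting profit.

AVC = 44 - 12Q + Q^2; min AVC = £8 at Q = 6. Since P = £143 ≥ min AVC, the firm produces.
MC = 44 - 24Q + 3Q^2. Setting P = MC and taking the root on the rising branch gives Q* = 11.
TR = 143·11 = 1573. TC = 1452 + 363 = 1815. Profit = 1573 − 1815 = -£242.
Shutting down would mean losing the fixed cost of £1452, so operating at a loss of £242 is better by £1210.

Profit = -£242 at Q = 11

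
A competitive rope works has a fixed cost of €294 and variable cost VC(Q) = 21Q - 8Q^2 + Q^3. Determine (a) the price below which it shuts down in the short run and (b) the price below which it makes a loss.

AVC = 21 - 8Q + Q^2; minimized at Q = 4, giving min AVC = €5. That is the shutdown price.
ATC = 294/Q + 21 - 8Q + Q^2. Setting dATC/dQ = −294/Q^2 − 8 + 2Q = 0 gives Q = 7 (since 2·7^3 − 8·7^2 = 294).
min ATC = 294/7 + 21 − 8·7 + 7^2 = €56. That is the break-even price.
Between these two prices the firm operates at a loss; above €56 it earns a profit.

Shutdown price = €5; break-even price = €56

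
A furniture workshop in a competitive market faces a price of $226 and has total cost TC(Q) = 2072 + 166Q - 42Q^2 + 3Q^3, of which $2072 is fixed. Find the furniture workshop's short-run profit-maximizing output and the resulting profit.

Profit = -$272 at Q = 10

AVC = 166 - 42Q + 3Q^2; min AVC = $19 at Q = 7. Since P = $226 ≥ min AVC, the firm produces.
MC = 166 - 84Q + 9Q^2. Setting P = MC and taking the root on the rising branch gives Q* = 10.
TR = 226·10 = 2260. TC = 2072 + 460 = 2532. Profit = 2260 − 2532 = -$272.
By producing, the firm covers all variable cost plus $1800 of fixed cost; shutting down would lose the full $2072.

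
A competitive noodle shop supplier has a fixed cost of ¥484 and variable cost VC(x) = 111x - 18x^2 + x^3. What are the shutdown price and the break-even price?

AVC = 111 - 18x + x^2; minimized at x = 9, giving min AVC = ¥30. That is the shutdown price.
ATC = 484/x + 111 - 18x + x^2. Setting dATC/dx = −484/x^2 − 18 + 2x = 0 gives x = 11 (since 2·11^3 − 18·11^2 = 484).
min ATC = 484/11 + 111 − 18·11 + 11^2 = ¥78. That is the break-even price.
Between these two prices the firm operates at a loss; above ¥78 it earns a profit.

Shutdown price = ¥30; break-even price = ¥78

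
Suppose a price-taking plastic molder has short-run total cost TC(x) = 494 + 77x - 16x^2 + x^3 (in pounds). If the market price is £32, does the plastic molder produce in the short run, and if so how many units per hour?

Produce at x = 9

Variable cost is VC = 77x - 16x^2 + x^3, so AVC = VC/x = 77 - 16x + x^2 and MC = dTC/dx = 77 - 32x + 3x^2.
The AVC parabola has its vertex at x = 16/2 = 8, where AVC = 77 - 16·8 + 8^2 = £13.
P = £32 exceeds min AVC = £13, so the firm stays open.
P = MC gives 45 - 32x + 3x^2 = 0, with roots 5/3 and 9. Take the larger (rising MC): x* = 9.
Check: AVC at x = 9 is £14 ≤ P, so revenue covers variable cost.
Profit = P·x − TC = 32·9 − 620 = -£332, a loss, but smaller than the £494 fixed cost the firm would lose by shutting down.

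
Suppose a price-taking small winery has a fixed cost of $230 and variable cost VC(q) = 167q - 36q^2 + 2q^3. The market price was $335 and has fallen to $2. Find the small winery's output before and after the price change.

AVC = 167 - 36q + 2q^2, minimized at q = 9 where min AVC = $5. MC = 167 - 72q + 6q^2.
With P = $335 above the shutdown price, P = MC gives q = 14.
At P = $2 < min AVC = $5, price no longer covers variable cost at any output, so the firm shuts down: q = 0.

Output falls from 14 to 0 (the firm shuts down)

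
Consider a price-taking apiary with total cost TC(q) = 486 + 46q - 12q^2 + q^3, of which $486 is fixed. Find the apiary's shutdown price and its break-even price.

Shutdown price = min AVC. AVC = 46 - 12q + q^2, with vertex at q = 6 and minimum $10.
ATC = 486/q + 46 - 12q + q^2. Setting dATC/dq = −486/q^2 − 12 + 2q = 0 gives q = 9 (since 2·9^3 − 12·9^2 = 486).
min ATC = 486/9 + 46 − 12·9 + 9^2 = $73. That is the break-even price.
For $10 ≤ P < $73 the firm produces at a loss; below $10 it shuts down.

Shutdown price = $10; break-even price = $73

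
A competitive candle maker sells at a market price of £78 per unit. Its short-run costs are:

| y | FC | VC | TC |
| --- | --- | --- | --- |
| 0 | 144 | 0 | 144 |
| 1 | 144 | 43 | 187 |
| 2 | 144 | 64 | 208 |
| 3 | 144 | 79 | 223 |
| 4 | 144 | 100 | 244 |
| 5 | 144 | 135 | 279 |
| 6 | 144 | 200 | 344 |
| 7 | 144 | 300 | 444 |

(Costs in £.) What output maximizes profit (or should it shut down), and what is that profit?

y = 6; profit = £124

Compute π = P·y − TC at each output: y=0: -144; y=1: -109; y=2: -52; y=3: 11; y=4: 68; y=5: 111; y=6: 124; y=7: 102.
Profit is maximized at y = 6. AVC there is 200/6 = £33.33 ≤ P, so producing beats shutting down (which would give -£144).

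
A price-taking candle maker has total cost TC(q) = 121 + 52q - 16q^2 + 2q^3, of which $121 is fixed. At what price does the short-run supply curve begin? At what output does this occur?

The shutdown price is the minimum of AVC. VC = 52q - 16q^2 + 2q^3, so AVC = 52 - 16q + 2q^2.
dAVC/dq = -16 + 4q = 0 gives q = 4. min AVC = 52 - 16·4 + 2·4^2 = 20.
The firm shuts down for any P below $20.

$20 per unit, at q = 4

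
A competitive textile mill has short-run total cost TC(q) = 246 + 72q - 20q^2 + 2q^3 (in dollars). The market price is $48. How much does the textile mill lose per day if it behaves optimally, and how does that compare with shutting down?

Profit = -$102 at q = 6

AVC = 72 - 20q + 2q^2; min AVC = $22 at q = 5. Since P = $48 ≥ min AVC, the firm produces.
MC = 72 - 40q + 6q^2. Setting P = MC and taking the root on the rising branch gives q* = 6.
TR = 48·6 = 288. TC = 246 + 144 = 390. Profit = 288 − 390 = -$102.
By producing, the firm covers all variable cost plus $144 of fixed cost; shutting down would lose the full $246.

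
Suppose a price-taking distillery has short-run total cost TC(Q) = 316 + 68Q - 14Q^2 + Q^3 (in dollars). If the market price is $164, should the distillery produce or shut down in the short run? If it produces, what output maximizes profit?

Variable cost is VC = 68Q - 14Q^2 + Q^3, so AVC = VC/Q = 68 - 14Q + Q^2 and MC = dTC/dQ = 68 - 28Q + 3Q^2.
AVC is minimized where dAVC/dQ = -14 + 2Q = 0, at Q = 7; min AVC = 68 - 14·7 + 7^2 = $19.
Since P = $164 ≥ min AVC = $19, price covers variable cost and the firm should produce.
Set P = MC: 164 = 68 - 28Q + 3Q^2 → -96 - 28Q + 3Q^2 = 0. The roots are Q = -8/3 and Q = 12; the profit-maximizing output is on the rising part of MC, so Q* = 12.
Check: AVC at Q = 12 is $44 ≤ P, so revenue covers variable cost.
Profit = P·Q − TC = 164·12 − 844 = $1124.

Produce at Q = 12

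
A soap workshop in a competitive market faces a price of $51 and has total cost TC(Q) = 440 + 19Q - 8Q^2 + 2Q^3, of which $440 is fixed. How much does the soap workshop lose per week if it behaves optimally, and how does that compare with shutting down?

Profit = -$312 at Q = 4

AVC = 19 - 8Q + 2Q^2; min AVC = $11 at Q = 2. Since P = $51 ≥ min AVC, the firm produces.
With MC = 19 - 16Q + 6Q^2, P = MC on the upward-sloping part at Q* = 4.
TR = 51·4 = 204. TC = 440 + 76 = 516. Profit = 204 − 516 = -$312.
Shutting down would mean losing the fixed cost of $440, so operating at a loss of $312 is better by $128.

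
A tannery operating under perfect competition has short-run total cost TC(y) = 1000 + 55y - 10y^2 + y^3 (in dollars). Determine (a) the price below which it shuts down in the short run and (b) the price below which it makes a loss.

Shutdown price = min AVC. AVC = 55 - 10y + y^2, with vertex at y = 5 and minimum $30.
ATC = 1000/y + 55 - 10y + y^2. Setting dATC/dy = −1000/y^2 − 10 + 2y = 0 gives y = 10 (since 2·10^3 − 10·10^2 = 1000).
min ATC = 1000/10 + 55 − 10·10 + 10^2 = $155. That is the break-even price.
For $30 ≤ P < $155 the firm produces at a loss; below $30 it shuts down.

Shutdown price = $30; break-even price = $155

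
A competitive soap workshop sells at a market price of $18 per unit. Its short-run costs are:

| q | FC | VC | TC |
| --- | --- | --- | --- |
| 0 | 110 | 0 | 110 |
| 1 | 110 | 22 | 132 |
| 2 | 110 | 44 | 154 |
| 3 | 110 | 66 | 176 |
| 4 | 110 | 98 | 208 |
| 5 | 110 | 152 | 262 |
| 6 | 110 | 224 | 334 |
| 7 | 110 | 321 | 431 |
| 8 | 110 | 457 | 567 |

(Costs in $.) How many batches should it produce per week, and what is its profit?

q = 0 (shut down); profit = -$110

Tabulate TR − TC: q=0: -110; q=1: -114; q=2: -118; q=3: -122; q=4: -136; q=5: -172; q=6: -226; q=7: -305; q=8: -423.
Profit is highest at q = 0. Equivalently, the lowest AVC in the table is 22/1 ≈ $22 at q = 1, and P = $18 falls below it — price never covers variable cost, so the firm shuts down and loses only its fixed cost.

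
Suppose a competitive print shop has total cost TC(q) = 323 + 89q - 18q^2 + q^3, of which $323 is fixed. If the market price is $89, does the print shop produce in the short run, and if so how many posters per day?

Produce at q = 12

Strip out fixed cost: VC = 89q - 18q^2 + q^3. Then AVC = 89 - 18q + q^2 and MC = 89 - 36q + 3q^2.
AVC is minimized where dAVC/dq = -18 + 2q = 0, at q = 9; min AVC = 89 - 18·9 + 9^2 = $8.
P = $89 exceeds min AVC = $8, so the firm stays open.
P = MC gives -36q + 3q^2 = 0, with roots 0 and 12. Take the larger (rising MC): q* = 12.
Check: AVC at q = 12 is $17 ≤ P, so revenue covers variable cost.
Profit = P·q − TC = 89·12 − 527 = $541.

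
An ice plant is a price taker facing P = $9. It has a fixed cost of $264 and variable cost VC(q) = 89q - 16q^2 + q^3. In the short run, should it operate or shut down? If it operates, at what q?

From TC, MC = TC'(q) = 89 - 32q + 3q^2 and AVC = VC/q = 89 - 16q + q^2.
AVC hits its minimum where MC = AVC, at q = 8, giving min AVC = 89 - 16·8 + 8^2 = $25.
P = $9 lies below min AVC = $25; no output level covers variable cost.
Shutting down limits the loss to fixed cost, $264.

Shut down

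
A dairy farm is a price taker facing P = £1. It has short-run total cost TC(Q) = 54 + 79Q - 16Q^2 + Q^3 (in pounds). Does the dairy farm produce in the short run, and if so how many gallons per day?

Strip out fixed cost: VC = 79Q - 16Q^2 + Q^3. Then AVC = 79 - 16Q + Q^2 and MC = 79 - 32Q + 3Q^2.
AVC is minimized where dAVC/dQ = -16 + 2Q = 0, at Q = 8; min AVC = 79 - 16·8 + 8^2 = £15.
Since P = £1 < min AVC = £15, price fails to cover variable cost at any output.
Best response: produce nothing and absorb the £54 fixed cost.

Shut down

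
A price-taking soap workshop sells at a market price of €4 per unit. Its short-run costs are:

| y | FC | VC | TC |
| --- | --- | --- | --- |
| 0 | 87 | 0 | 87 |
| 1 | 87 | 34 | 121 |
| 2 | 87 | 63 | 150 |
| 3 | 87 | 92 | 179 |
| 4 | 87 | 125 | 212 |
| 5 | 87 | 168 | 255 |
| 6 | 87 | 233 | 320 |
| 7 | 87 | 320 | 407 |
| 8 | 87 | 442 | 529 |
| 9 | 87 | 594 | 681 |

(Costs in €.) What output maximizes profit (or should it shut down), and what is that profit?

Compute π = P·y − TC at each output: y=0: -87; y=1: -117; y=2: -142; y=3: -167; y=4: -196; y=5: -235; y=6: -296; y=7: -379; y=8: -497; y=9: -645.
Profit is highest at y = 0. Equivalently, the lowest AVC in the table is 92/3 ≈ €30.67 at y = 3, and P = €4 falls below it — price never covers variable cost, so the firm shuts down and loses only its fixed cost.

y = 0 (shut down); profit = -€87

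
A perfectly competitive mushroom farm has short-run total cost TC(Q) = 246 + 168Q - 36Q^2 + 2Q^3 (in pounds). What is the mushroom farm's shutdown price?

The shutdown price is the minimum of AVC. VC = 168Q - 36Q^2 + 2Q^3, so AVC = 168 - 36Q + 2Q^2.
dAVC/dQ = -36 + 4Q = 0 gives Q = 9. min AVC = 168 - 36·9 + 2·9^2 = 6.
So the shutdown price is £6.

£6 per unit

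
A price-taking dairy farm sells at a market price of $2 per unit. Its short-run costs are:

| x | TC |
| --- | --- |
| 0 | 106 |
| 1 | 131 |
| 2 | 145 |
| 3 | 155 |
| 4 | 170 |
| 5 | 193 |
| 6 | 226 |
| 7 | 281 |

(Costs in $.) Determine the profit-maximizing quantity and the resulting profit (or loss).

Tabulate TR − TC: x=0: -106; x=1: -129; x=2: -141; x=3: -149; x=4: -162; x=5: -183; x=6: -214; x=7: -267.
Profit is highest at x = 0. Equivalently, the lowest AVC in the table is 64/4 ≈ $16 at x = 4, and P = $2 falls below it — price never covers variable cost, so the firm shuts down and loses only its fixed cost.

x = 0 (shut down); profit = -$106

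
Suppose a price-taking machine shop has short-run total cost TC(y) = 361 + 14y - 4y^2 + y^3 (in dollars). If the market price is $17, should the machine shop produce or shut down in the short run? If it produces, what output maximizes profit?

Produce at y = 3

Variable cost is VC = 14y - 4y^2 + y^3, so AVC = VC/y = 14 - 4y + y^2 and MC = dTC/dy = 14 - 8y + 3y^2.
AVC is minimized where dAVC/dy = -4 + 2y = 0, at y = 2; min AVC = 14 - 4·2 + 2^2 = $10.
Because $17 ≥ $10, revenue can cover variable cost; the firm operates.
Solving P = MC: -3 - 8y + 3y^2 = 0 ⇒ y = -1/3 or 3. On the upward-sloping branch, y* = 3.
Check: AVC at y = 3 is $11 ≤ P, so revenue covers variable cost.
Profit = P·y − TC = 17·3 − 394 = -$343, a loss, but smaller than the $361 fixed cost the firm would lose by shutting down.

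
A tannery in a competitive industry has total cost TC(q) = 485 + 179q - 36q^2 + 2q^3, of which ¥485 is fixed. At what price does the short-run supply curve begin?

¥17 per unit

The shutdown price is the minimum of AVC. VC = 179q - 36q^2 + 2q^3, so AVC = 179 - 36q + 2q^2.
dAVC/dq = -36 + 4q = 0 gives q = 9. min AVC = 179 - 36·9 + 2·9^2 = 17.
The firm shuts down for any P below ¥17.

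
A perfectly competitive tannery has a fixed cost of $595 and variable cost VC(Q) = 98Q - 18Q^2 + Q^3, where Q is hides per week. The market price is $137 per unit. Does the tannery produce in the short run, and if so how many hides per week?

Produce at Q = 13

From TC, MC = TC'(Q) = 98 - 36Q + 3Q^2 and AVC = VC/Q = 98 - 18Q + Q^2.
AVC is minimized where dAVC/dQ = -18 + 2Q = 0, at Q = 9; min AVC = 98 - 18·9 + 9^2 = $17.
Because $137 ≥ $17, revenue can cover variable cost; the firm operates.
P = MC gives -39 - 36Q + 3Q^2 = 0, with roots -1 and 13. Take the larger (rising MC): Q* = 13.
Check: AVC at Q = 13 is $33 ≤ P, so revenue covers variable cost.
Profit = P·Q − TC = 137·13 − 1024 = $757.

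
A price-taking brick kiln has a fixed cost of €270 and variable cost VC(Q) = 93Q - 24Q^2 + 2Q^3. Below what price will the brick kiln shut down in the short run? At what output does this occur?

Short-run supply begins at min AVC. From VC = 93Q - 24Q^2 + 2Q^3, AVC = 93 - 24Q + 2Q^2.
At the minimum of AVC, MC = AVC. MC = 93 - 48Q + 6Q^2; setting MC = AVC gives 4Q^2 - 24Q = 0, so Q = 6. min AVC = 21.
For P < €21 the firm produces nothing.

€21 per unit, at Q = 6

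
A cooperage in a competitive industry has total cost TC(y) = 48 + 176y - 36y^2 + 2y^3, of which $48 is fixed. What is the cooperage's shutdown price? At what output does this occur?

Short-run supply begins at min AVC. From VC = 176y - 36y^2 + 2y^3, AVC = 176 - 36y + 2y^2.
dAVC/dy = -36 + 4y = 0 gives y = 9. min AVC = 176 - 36·9 + 2·9^2 = 14.
So the shutdown price is $14.

$14 per unit, at y = 9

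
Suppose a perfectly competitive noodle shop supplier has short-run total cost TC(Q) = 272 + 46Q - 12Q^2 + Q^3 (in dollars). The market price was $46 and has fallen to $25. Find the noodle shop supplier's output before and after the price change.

Output falls from 8 to 7

AVC = 46 - 12Q + Q^2, minimized at Q = 6 where min AVC = $10. MC = 46 - 24Q + 3Q^2.
At P = $46 ≥ min AVC, set P = MC on the rising branch: Q = 8.
At P = $25 ≥ min AVC, set P = MC: Q = 7. The firm stays open but cuts output.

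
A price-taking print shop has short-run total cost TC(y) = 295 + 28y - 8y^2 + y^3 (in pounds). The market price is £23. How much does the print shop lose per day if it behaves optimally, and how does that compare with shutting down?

AVC = 28 - 8y + y^2 has its minimum £12 at y = 4; price £23 clears that bar, so the firm operates.
MC = 28 - 16y + 3y^2. Setting P = MC and taking the root on the rising branch gives y* = 5.
TR = 23·5 = 115. TC = 295 + 65 = 360. Profit = 115 − 360 = -£245.
That loss of £245 beats the £295 the firm would lose by shutting down; producing recovers £50 of fixed cost.

Profit = -£245 at y = 5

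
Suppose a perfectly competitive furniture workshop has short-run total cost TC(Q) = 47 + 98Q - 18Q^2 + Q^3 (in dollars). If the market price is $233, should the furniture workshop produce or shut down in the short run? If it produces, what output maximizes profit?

Strip out fixed cost: VC = 98Q - 18Q^2 + Q^3. Then AVC = 98 - 18Q + Q^2 and MC = 98 - 36Q + 3Q^2.
AVC hits its minimum where MC = AVC, at Q = 9, giving min AVC = 98 - 18·9 + 9^2 = $17.
Since P = $233 ≥ min AVC = $17, price covers variable cost and the firm should produce.
P = MC gives -135 - 36Q + 3Q^2 = 0, with roots -3 and 15. Take the larger (rising MC): Q* = 15.
Check: AVC at Q = 15 is $53 ≤ P, so revenue covers variable cost.
Profit = P·Q − TC = 233·15 − 842 = $2653.

Produce at Q = 15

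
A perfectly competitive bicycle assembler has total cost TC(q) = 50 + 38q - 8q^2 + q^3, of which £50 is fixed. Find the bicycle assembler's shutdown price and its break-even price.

Shutdown price = min AVC. AVC = 38 - 8q + q^2, with vertex at q = 4 and minimum £22.
ATC = 50/q + 38 - 8q + q^2. Setting dATC/dq = −50/q^2 − 8 + 2q = 0 gives q = 5 (since 2·5^3 − 8·5^2 = 50).
min ATC = 50/5 + 38 − 8·5 + 5^2 = £33. That is the break-even price.
Between these two prices the firm operates at a loss; above £33 it earns a profit.

Shutdown price = £22; break-even price = £33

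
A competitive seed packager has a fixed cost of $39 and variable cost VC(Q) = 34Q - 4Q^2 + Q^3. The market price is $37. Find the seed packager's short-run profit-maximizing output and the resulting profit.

Profit = -$21 at Q = 3

AVC = 34 - 4Q + Q^2; min AVC = $30 at Q = 2. Since P = $37 ≥ min AVC, the firm produces.
MC = 34 - 8Q + 3Q^2. Setting P = MC and taking the root on the rising branch gives Q* = 3.
TR = 37·3 = 111. TC = 39 + 93 = 132. Profit = 111 − 132 = -$21.
By producing, the firm covers all variable cost plus $18 of fixed cost; shutting down would lose the full $39.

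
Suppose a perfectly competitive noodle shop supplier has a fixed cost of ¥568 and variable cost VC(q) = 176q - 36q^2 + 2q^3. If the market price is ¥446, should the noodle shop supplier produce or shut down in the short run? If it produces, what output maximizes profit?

Produce at q = 15

Strip out fixed cost: VC = 176q - 36q^2 + 2q^3. Then AVC = 176 - 36q + 2q^2 and MC = 176 - 72q + 6q^2.
The AVC parabola has its vertex at q = 36/4 = 9, where AVC = 176 - 36·9 + 2·9^2 = ¥14.
P = ¥446 exceeds min AVC = ¥14, so the firm stays open.
Set P = MC: 446 = 176 - 72q + 6q^2 → -270 - 72q + 6q^2 = 0. The roots are q = -3 and q = 15; the profit-maximizing output is on the rising part of MC, so q* = 15.
Check: AVC at q = 15 is ¥86 ≤ P, so revenue covers variable cost.
Profit = P·q − TC = 446·15 − 1858 = ¥4832.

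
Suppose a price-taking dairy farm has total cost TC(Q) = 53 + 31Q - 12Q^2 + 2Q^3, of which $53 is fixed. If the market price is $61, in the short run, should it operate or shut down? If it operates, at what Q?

Strip out fixed cost: VC = 31Q - 12Q^2 + 2Q^3. Then AVC = 31 - 12Q + 2Q^2 and MC = 31 - 24Q + 6Q^2.
AVC is minimized where dAVC/dQ = -12 + 4Q = 0, at Q = 3; min AVC = 31 - 12·3 + 2·3^2 = $13.
Because $61 ≥ $13, revenue can cover variable cost; the firm operates.
P = MC gives -30 - 24Q + 6Q^2 = 0, with roots -1 and 5. Take the larger (rising MC): Q* = 5.
Check: AVC at Q = 5 is $21 ≤ P, so revenue covers variable cost.
Profit = P·Q − TC = 61·5 − 158 = $147.

Produce at Q = 5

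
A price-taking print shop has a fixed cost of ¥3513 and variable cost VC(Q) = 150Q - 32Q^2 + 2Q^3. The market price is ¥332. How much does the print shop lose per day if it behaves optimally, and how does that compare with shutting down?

Profit = -¥133 at Q = 13

AVC = 150 - 32Q + 2Q^2; min AVC = ¥22 at Q = 8. Since P = ¥332 ≥ min AVC, the firm produces.
With MC = 150 - 64Q + 6Q^2, P = MC on the upward-sloping part at Q* = 13.
TR = 332·13 = 4316. TC = 3513 + 936 = 4449. Profit = 4316 − 4449 = -¥133.
That loss of ¥133 beats the ¥3513 the firm would lose by shutting down; producing recovers ¥3380 of fixed cost.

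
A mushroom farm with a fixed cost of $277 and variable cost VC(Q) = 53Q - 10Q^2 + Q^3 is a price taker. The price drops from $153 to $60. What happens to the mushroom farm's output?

Output falls from 10 to 7

AVC = 53 - 10Q + Q^2, minimized at Q = 5 where min AVC = $28. MC = 53 - 20Q + 3Q^2.
With P = $153 above the shutdown price, P = MC gives Q = 10.
At P = $60 ≥ min AVC, set P = MC: Q = 7. The firm stays open but cuts output.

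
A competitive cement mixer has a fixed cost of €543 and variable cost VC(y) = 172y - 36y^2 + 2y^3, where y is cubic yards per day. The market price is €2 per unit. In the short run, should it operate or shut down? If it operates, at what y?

Shut down

Variable cost is VC = 172y - 36y^2 + 2y^3, so AVC = VC/y = 172 - 36y + 2y^2 and MC = dTC/dy = 172 - 72y + 6y^2.
AVC hits its minimum where MC = AVC, at y = 9, giving min AVC = 172 - 36·9 + 2·9^2 = €10.
P = €2 lies below min AVC = €10; no output level covers variable cost.
The firm minimizes its loss by shutting down and losing only its fixed cost of €543.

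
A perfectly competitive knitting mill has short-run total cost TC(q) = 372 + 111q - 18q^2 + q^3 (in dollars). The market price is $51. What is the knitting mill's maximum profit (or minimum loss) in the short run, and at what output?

AVC = 111 - 18q + q^2; min AVC = $30 at q = 9. Since P = $51 ≥ min AVC, the firm produces.
With MC = 111 - 36q + 3q^2, P = MC on the upward-sloping part at q* = 10.
TR = 51·10 = 510. TC = 372 + 310 = 682. Profit = 510 − 682 = -$172.
Shutting down would mean losing the fixed cost of $372, so operating at a loss of $172 is better by $200.

Profit = -$172 at q = 10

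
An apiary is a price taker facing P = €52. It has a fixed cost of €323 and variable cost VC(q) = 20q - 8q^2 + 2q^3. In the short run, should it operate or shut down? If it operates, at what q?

Produce at q = 4

From TC, MC = TC'(q) = 20 - 16q + 6q^2 and AVC = VC/q = 20 - 8q + 2q^2.
The AVC parabola has its vertex at q = 8/4 = 2, where AVC = 20 - 8·2 + 2·2^2 = €12.
P = €52 exceeds min AVC = €12, so the firm stays open.
P = MC gives -32 - 16q + 6q^2 = 0, with roots -4/3 and 4. Take the larger (rising MC): q* = 4.
Check: AVC at q = 4 is €20 ≤ P, so revenue covers variable cost.
Profit = P·q − TC = 52·4 − 403 = -€195, a loss, but smaller than the €323 fixed cost the firm would lose by shutting down.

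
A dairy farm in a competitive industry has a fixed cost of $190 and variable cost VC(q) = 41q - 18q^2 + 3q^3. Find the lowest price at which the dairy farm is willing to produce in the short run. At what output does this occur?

The firm shuts down when price falls below the minimum of average variable cost. AVC = VC/q = 41 - 18q + 3q^2.
dAVC/dq = -18 + 6q = 0 gives q = 3. min AVC = 41 - 18·3 + 3·3^2 = 14.
For P < $14 the firm produces nothing.

$14 per unit, at q = 3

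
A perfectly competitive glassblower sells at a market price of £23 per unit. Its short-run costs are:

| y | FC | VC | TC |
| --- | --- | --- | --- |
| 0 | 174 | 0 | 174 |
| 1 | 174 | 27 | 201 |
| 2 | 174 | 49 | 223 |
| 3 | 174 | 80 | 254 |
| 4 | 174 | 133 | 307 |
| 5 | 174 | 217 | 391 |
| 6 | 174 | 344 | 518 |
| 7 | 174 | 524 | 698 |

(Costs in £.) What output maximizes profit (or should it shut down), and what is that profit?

y = 0 (shut down); profit = -£174

Compute π = P·y − TC at each output: y=0: -174; y=1: -178; y=2: -177; y=3: -185; y=4: -215; y=5: -276; y=6: -380; y=7: -537.
Profit is highest at y = 0. Equivalently, the lowest AVC in the table is 49/2 ≈ £24.50 at y = 2, and P = £23 falls below it — price never covers variable cost, so the firm shuts down and loses only its fixed cost.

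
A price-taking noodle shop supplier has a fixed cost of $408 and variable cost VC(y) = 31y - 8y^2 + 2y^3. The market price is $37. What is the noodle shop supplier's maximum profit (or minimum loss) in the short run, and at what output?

Profit = -$372 at y = 3

AVC = 31 - 8y + 2y^2 has its minimum $23 at y = 2; price $37 clears that bar, so the firm operates.
MC = 31 - 16y + 6y^2. Setting P = MC and taking the root on the rising branch gives y* = 3.
TR = 37·3 = 111. TC = 408 + 75 = 483. Profit = 111 − 483 = -$372.
That loss of $372 beats the $408 the firm would lose by shutting down; producing recovers $36 of fixed cost.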